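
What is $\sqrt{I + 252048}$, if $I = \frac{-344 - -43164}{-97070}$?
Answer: $\frac{\sqrt{23749395223378}}{9707} \approx 502.04$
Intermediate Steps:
$I = - \frac{4282}{9707}$ ($I = \left(-344 + 43164\right) \left(- \frac{1}{97070}\right) = 42820 \left(- \frac{1}{97070}\right) = - \frac{4282}{9707} \approx -0.44112$)
$\sqrt{I + 252048} = \sqrt{- \frac{4282}{9707} + 252048} = \sqrt{\frac{2446625654}{9707}} = \frac{\sqrt{23749395223378}}{9707}$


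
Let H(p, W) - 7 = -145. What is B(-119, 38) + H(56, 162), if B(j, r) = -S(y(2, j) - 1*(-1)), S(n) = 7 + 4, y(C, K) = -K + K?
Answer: -149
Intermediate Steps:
H(p, W) = -138 (H(p, W) = 7 - 145 = -138)
y(C, K) = 0
S(n) = 11
B(j, r) = -11 (B(j, r) = -1*11 = -11)
B(-119, 38) + H(56, 162) = -11 - 138 = -149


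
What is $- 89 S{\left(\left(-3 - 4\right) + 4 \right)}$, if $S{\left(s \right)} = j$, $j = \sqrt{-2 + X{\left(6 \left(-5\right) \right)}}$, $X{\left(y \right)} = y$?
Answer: $- 356 i \sqrt{2} \approx - 503.46 i$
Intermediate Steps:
$j = 4 i \sqrt{2}$ ($j = \sqrt{-2 + 6 \left(-5\right)} = \sqrt{-2 - 30} = \sqrt{-32} = 4 i \sqrt{2} \approx 5.6569 i$)
$S{\left(s \right)} = 4 i \sqrt{2}$
$- 89 S{\left(\left(-3 - 4\right) + 4 \right)} = - 89 \cdot 4 i \sqrt{2} = - 356 i \sqrt{2}$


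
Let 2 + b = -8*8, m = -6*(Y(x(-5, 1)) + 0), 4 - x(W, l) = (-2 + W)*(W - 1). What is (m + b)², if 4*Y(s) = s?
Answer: 81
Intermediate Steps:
x(W, l) = 4 - (-1 + W)*(-2 + W) (x(W, l) = 4 - (-2 + W)*(W - 1) = 4 - (-2 + W)*(-1 + W) = 4 - (-1 + W)*(-2 + W))
Y(s) = s/4
m = 57 (m = -6*((2 - 1*(-5)² + 3*(-5))/4 + 0) = -6*((2 - 1*25 - 15)/4 + 0) = -6*((2 - 25 - 15)/4 + 0) = -6*((¼)*(-38) + 0) = -6*(-19/2 + 0) = -6*(-19/2) = 57)
b = -66 (b = -2 - 8*8 = -2 - 64 = -66)
(m + b)² = (57 - 66)² = (-9)² = 81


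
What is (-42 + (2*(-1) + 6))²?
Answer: 1444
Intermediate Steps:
(-42 + (2*(-1) + 6))² = (-42 + (-2 + 6))² = (-42 + 4)² = (-38)² = 1444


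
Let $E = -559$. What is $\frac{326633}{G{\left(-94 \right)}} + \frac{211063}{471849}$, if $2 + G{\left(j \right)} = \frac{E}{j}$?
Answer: $\frac{2069642145653}{25007997} \approx 82759.0$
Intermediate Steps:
$G{\left(j \right)} = -2 - \frac{559}{j}$
$\frac{326633}{G{\left(-94 \right)}} + \frac{211063}{471849} = \frac{326633}{-2 - \frac{559}{-94}} + \frac{211063}{471849} = \frac{326633}{-2 - - \frac{559}{94}} + 211063 \cdot \frac{1}{471849} = \frac{326633}{-2 + \frac{559}{94}} + \frac{211063}{471849} = \frac{326633}{\frac{371}{94}} + \frac{211063}{471849} = 326633 \cdot \frac{94}{371} + \frac{211063}{471849} = \frac{30703502}{371} + \frac{211063}{471849} = \frac{2069642145653}{25007997}$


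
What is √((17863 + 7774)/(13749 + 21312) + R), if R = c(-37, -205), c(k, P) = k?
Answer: 2*I*√11598405/1131 ≈ 6.0224*I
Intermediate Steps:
R = -37
√((17863 + 7774)/(13749 + 21312) + R) = √((17863 + 7774)/(13749 + 21312) - 37) = √(25637/35061 - 37) = √(25637*(1/35061) - 37) = √(827/1131 - 37) = √(-41020/1131) = 2*I*√11598405/1131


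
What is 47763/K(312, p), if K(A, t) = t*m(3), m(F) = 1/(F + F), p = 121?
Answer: 286578/121 ≈ 2368.4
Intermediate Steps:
m(F) = 1/(2*F)
K(A, t) = t/6 (K(A, t) = t*((1/2)/3) = t*((1/2)*(1/3)) = t*(1/6) = t/6)
47763/K(312, p) = 47763/(((1/6)*121)) = 47763/(121/6) = 47763*(6/121) = 286578/121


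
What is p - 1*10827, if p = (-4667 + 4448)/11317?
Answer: -122529378/11317 ≈ -10827.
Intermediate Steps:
p = -219/11317 (p = -219*1/11317 = -219/11317 ≈ -0.019351)
p - 1*10827 = -219/11317 - 1*10827 = -219/11317 - 10827 = -122529378/11317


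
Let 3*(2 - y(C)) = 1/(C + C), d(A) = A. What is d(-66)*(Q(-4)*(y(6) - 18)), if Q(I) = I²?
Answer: 50776/3 ≈ 16925.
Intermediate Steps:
y(C) = 2 - 1/(6*C) (y(C) = 2 - 1/(3*(C + C)) = 2 - 1/(2*C)/3 = 2 - 1/(6*C))
d(-66)*(Q(-4)*(y(6) - 18)) = -66*(-4)²*((2 - ⅙/6) - 18) = -1056*((2 - ⅙*⅙) - 18) = -1056*((2 - 1/36) - 18) = -1056*(71/36 - 18) = -1056*(-577)/36 = -66*(-2308/9) = 50776/3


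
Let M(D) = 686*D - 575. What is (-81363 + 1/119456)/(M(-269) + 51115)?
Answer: 9719298527/16006387264 ≈ 0.60721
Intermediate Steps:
M(D) = -575 + 686*D
(-81363 + 1/119456)/(M(-269) + 51115) = (-81363 + 1/119456)/((-575 + 686*(-269)) + 51115) = (-81363 + 1/119456)/((-575 - 184534) + 51115) = -9719298527/(119456*(-185109 + 51115)) = -9719298527/119456/(-133994) = -9719298527/119456*(-1/133994) = 9719298527/16006387264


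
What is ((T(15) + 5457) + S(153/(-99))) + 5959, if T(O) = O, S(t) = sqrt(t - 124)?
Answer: 11431 + I*sqrt(15191)/11 ≈ 11431.0 + 11.205*I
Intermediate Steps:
S(t) = sqrt(-124 + t)
((T(15) + 5457) + S(153/(-99))) + 5959 = ((15 + 5457) + sqrt(-124 + 153/(-99))) + 5959 = (5472 + sqrt(-124 + 153*(-1/99))) + 5959 = (5472 + sqrt(-124 - 17/11)) + 5959 = (5472 + sqrt(-1381/11)) + 5959 = (5472 + I*sqrt(15191)/11) + 5959 = 11431 + I*sqrt(15191)/11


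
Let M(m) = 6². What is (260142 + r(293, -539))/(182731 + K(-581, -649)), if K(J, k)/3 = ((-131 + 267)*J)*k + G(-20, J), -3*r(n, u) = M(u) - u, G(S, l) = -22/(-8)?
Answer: 3119404/1848322695 ≈ 0.0016877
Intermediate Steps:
G(S, l) = 11/4 (G(S, l) = -22*(-⅛) = 11/4)
M(m) = 36
r(n, u) = -12 + u/3 (r(n, u) = -(36 - u)/3 = -12 + u/3)
K(J, k) = 33/4 + 408*J*k (K(J, k) = 3*(((-131 + 267)*J)*k + 11/4) = 3*((136*J)*k + 11/4) = 3*(136*J*k + 11/4) = 3*(11/4 + 136*J*k) = 33/4 + 408*J*k)
(260142 + r(293, -539))/(182731 + K(-581, -649)) = (260142 + (-12 + (⅓)*(-539)))/(182731 + (33/4 + 408*(-581)*(-649))) = (260142 + (-12 - 539/3))/(182731 + (33/4 + 153844152)) = (260142 - 575/3)/(182731 + 615376641/4) = 779851/(3*(616107565/4)) = (779851/3)*(4/616107565) = 3119404/1848322695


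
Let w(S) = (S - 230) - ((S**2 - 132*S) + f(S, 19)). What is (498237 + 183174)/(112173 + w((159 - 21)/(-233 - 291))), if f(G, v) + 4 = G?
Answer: 46774776684/7682098811 ≈ 6.0888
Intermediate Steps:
f(G, v) = -4 + G
w(S) = -226 - S**2 + 132*S (w(S) = (S - 230) - ((S**2 - 132*S) + (-4 + S)) = (-230 + S) - (-4 + S**2 - 131*S) = (-230 + S) + (4 - S**2 + 131*S) = -226 - S**2 + 132*S)
(498237 + 183174)/(112173 + w((159 - 21)/(-233 - 291))) = (498237 + 183174)/(112173 + (-226 - ((159 - 21)/(-233 - 291))**2 + 132*((159 - 21)/(-233 - 291)))) = 681411/(112173 + (-226 - (138/(-524))**2 + 132*(138/(-524)))) = 681411/(112173 + (-226 - (138*(-1/524))**2 + 132*(138*(-1/524)))) = 681411/(112173 + (-226 - (-69/262)**2 + 132*(-69/262))) = 681411/(112173 + (-226 - 1*4761/68644 - 4554/131)) = 681411/(112173 + (-226 - 4761/68644 - 4554/131)) = 681411/(112173 - 17904601/68644) = 681411/(7682098811/68644) = 681411*(68644/7682098811) = 46774776684/7682098811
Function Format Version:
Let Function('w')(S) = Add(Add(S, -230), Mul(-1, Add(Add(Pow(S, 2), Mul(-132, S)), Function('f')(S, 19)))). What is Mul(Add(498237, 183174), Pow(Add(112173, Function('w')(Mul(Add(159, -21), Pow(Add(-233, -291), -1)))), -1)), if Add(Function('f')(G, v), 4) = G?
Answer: Rational(46774776684, 7682098811) ≈ 6.0888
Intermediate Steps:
Function('f')(G, v) = Add(-4, G)
Function('w')(S) = Add(-226, Mul(-1, Pow(S, 2)), Mul(132, S)) (Function('w')(S) = Add(Add(S, -230), Mul(-1, Add(Add(Pow(S, 2), Mul(-132, S)), Add(-4, S)))) = Add(Add(-230, S), Mul(-1, Add(-4, Pow(S, 2), Mul(-131, S)))) = Add(Add(-230, S), Add(4, Mul(-1, Pow(S, 2)), Mul(131, S))) = Add(-226, Mul(-1, Pow(S, 2)), Mul(132, S)))
Mul(Add(498237, 183174), Pow(Add(112173, Function('w')(Mul(Add(159, -21), Pow(Add(-233, -291), -1)))), -1)) = Mul(Add(498237, 183174), Pow(Add(112173, Add(-226, Mul(-1, Pow(Mul(Add(159, -21), Pow(Add(-233, -291), -1)), 2)), Mul(132, Mul(Add(159, -21), Pow(Add(-233, -291), -1))))), -1)) = Mul(681411, Pow(Add(112173, Add(-226, Mul(-1, Pow(Mul(138, Pow(-524, -1)), 2)), Mul(132, Mul(138, Pow(-524, -1))))), -1)) = Mul(681411, Pow(Add(112173, Add(-226, Mul(-1, Pow(Mul(138, Rational(-1, 524)), 2)), Mul(132, Mul(138, Rational(-1, 524))))), -1)) = Mul(681411, Pow(Add(112173, Add(-226, Mul(-1, Pow(Rational(-69, 262), 2)), Mul(132, Rational(-69, 262)))), -1)) = Mul(681411, Pow(Add(112173, Add(-226, Mul(-1, Rational(4761, 68644)), Rational(-4554, 131))), -1)) = Mul(681411, Pow(Add(112173, Add(-226, Rational(-4761, 68644), Rational(-4554, 131))), -1)) = Mul(681411, Pow(Add(112173, Rational(-17904601, 68644)), -1)) = Mul(681411, Pow(Rational(7682098811, 68644), -1)) = Mul(681411, Rational(68644, 7682098811)) = Rational(46774776684, 7682098811)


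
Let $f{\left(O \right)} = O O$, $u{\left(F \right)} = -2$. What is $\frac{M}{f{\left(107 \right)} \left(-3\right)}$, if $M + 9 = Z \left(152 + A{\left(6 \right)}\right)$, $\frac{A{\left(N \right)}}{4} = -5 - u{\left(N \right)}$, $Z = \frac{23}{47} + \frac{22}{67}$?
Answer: $- \frac{332159}{108158703} \approx -0.003071$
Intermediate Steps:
$Z = \frac{2575}{3149}$ ($Z = 23 \cdot \frac{1}{47} + 22 \cdot \frac{1}{67} = \frac{23}{47} + \frac{22}{67} = \frac{2575}{3149} \approx 0.81772$)
$A{\left(N \right)} = -12$ ($A{\left(N \right)} = 4 \left(-5 - -2\right) = 4 \left(-5 + 2\right) = 4 \left(-3\right) = -12$)
$f{\left(O \right)} = O^{2}$
$M = \frac{332159}{3149}$ ($M = -9 + \frac{2575 \left(152 - 12\right)}{3149} = -9 + \frac{2575}{3149} \cdot 140 = -9 + \frac{360500}{3149} = \frac{332159}{3149} \approx 105.48$)
$\frac{M}{f{\left(107 \right)} \left(-3\right)} = \frac{332159}{3149 \cdot 107^{2} \left(-3\right)} = \frac{332159}{3149 \cdot 11449 \left(-3\right)} = \frac{332159}{3149 \left(-34347\right)} = \frac{332159}{3149} \left(- \frac{1}{34347}\right) = - \frac{332159}{108158703}$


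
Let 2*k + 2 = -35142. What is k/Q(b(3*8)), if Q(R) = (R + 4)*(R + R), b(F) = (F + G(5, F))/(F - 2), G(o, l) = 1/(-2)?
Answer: -17009696/10481 ≈ -1622.9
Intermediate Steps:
k = -17572 (k = -1 + (½)*(-35142) = -1 - 17571 = -17572)
G(o, l) = -½
b(F) = (-½ + F)/(-2 + F) (b(F) = (F - ½)/(F - 2) = (-½ + F)/(-2 + F))
Q(R) = 2*R*(4 + R) (Q(R) = (4 + R)*(2*R) = 2*R*(4 + R))
k/Q(b(3*8)) = -17572*(-2 + 3*8)/(2*(4 + (-½ + 3*8)/(-2 + 3*8))*(-½ + 3*8)) = -17572*(-2 + 24)/(2*(4 + (-½ + 24)/(-2 + 24))*(-½ + 24)) = -17572*22/(47*(4 + (47/2)/22)) = -17572*22/(47*(4 + (1/22)*(47/2))) = -17572*22/(47*(4 + 47/44)) = -17572/(2*(47/44)*(223/44)) = -17572/10481/968 = -17572*968/10481 = -17009696/10481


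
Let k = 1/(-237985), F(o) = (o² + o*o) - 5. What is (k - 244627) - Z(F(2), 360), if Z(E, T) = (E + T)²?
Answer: -89576602061/237985 ≈ -3.7640e+5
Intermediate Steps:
F(o) = -5 + 2*o² (F(o) = (o² + o²) - 5 = 2*o² - 5 = -5 + 2*o²)
k = -1/237985 ≈ -4.2019e-6
(k - 244627) - Z(F(2), 360) = (-1/237985 - 244627) - ((-5 + 2*2²) + 360)² = -58217556596/237985 - ((-5 + 2*4) + 360)² = -58217556596/237985 - ((-5 + 8) + 360)² = -58217556596/237985 - (3 + 360)² = -58217556596/237985 - 1*363² = -58217556596/237985 - 1*131769 = -58217556596/237985 - 131769 = -89576602061/237985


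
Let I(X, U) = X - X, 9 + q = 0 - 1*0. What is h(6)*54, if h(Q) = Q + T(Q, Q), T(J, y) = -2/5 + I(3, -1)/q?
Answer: 1512/5 ≈ 302.40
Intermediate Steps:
q = -9 (q = -9 + (0 - 1*0) = -9 + (0 + 0) = -9 + 0 = -9)
I(X, U) = 0
T(J, y) = -⅖ (T(J, y) = -2/5 + 0/(-9) = -2*⅕ + 0*(-⅑) = -⅖ + 0 = -⅖)
h(Q) = -⅖ + Q (h(Q) = Q - ⅖ = -⅖ + Q)
h(6)*54 = (-⅖ + 6)*54 = (28/5)*54 = 1512/5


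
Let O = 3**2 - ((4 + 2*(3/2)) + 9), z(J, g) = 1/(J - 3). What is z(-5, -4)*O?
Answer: 7/8 ≈ 0.87500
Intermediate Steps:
z(J, g) = 1/(-3 + J)
O = -7 (O = 9 - ((4 + 2*(3*(1/2))) + 9) = 9 - ((4 + 2*(3/2)) + 9) = 9 - ((4 + 3) + 9) = 9 - (7 + 9) = 9 - 1*16 = 9 - 16 = -7)
z(-5, -4)*O = -7/(-3 - 5) = -7/(-8) = -1/8*(-7) = 7/8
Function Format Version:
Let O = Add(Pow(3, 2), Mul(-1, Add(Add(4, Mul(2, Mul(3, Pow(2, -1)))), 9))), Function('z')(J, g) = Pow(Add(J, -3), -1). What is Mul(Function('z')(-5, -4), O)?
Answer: Rational(7, 8) ≈ 0.87500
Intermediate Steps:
Function('z')(J, g) = Pow(Add(-3, J), -1)
O = -7 (O = Add(9, Mul(-1, Add(Add(4, Mul(2, Mul(3, Rational(1, 2)))), 9))) = Add(9, Mul(-1, Add(Add(4, Mul(2, Rational(3, 2))), 9))) = Add(9, Mul(-1, Add(Add(4, 3), 9))) = Add(9, Mul(-1, Add(7, 9))) = Add(9, Mul(-1, 16)) = Add(9, -16) = -7)
Mul(Function('z')(-5, -4), O) = Mul(Pow(Add(-3, -5), -1), -7) = Mul(Pow(-8, -1), -7) = Mul(Rational(-1, 8), -7) = Rational(7, 8)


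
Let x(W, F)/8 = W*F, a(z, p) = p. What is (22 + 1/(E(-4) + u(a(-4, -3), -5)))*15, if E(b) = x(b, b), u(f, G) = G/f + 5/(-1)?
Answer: 123465/374 ≈ 330.12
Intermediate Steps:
x(W, F) = 8*F*W (x(W, F) = 8*(W*F) = 8*(F*W) = 8*F*W)
u(f, G) = -5 + G/f (u(f, G) = G/f + 5*(-1) = G/f - 5 = -5 + G/f)
E(b) = 8*b² (E(b) = 8*b*b = 8*b²)
(22 + 1/(E(-4) + u(a(-4, -3), -5)))*15 = (22 + 1/(8*(-4)² + (-5 - 5/(-3))))*15 = (22 + 1/(8*16 + (-5 - 5*(-⅓))))*15 = (22 + 1/(128 + (-5 + 5/3)))*15 = (22 + 1/(128 - 10/3))*15 = (22 + 1/(374/3))*15 = (22 + 3/374)*15 = (8231/374)*15 = 123465/374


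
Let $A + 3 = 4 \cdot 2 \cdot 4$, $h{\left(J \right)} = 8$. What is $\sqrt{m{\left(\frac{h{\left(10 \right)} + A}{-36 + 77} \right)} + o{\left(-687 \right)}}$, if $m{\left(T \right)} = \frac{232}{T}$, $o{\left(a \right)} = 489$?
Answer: $\frac{\sqrt{1021385}}{37} \approx 27.314$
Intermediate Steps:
$A = 29$ ($A = -3 + 4 \cdot 2 \cdot 4 = -3 + 8 \cdot 4 = -3 + 32 = 29$)
$\sqrt{m{\left(\frac{h{\left(10 \right)} + A}{-36 + 77} \right)} + o{\left(-687 \right)}} = \sqrt{\frac{232}{\left(8 + 29\right) \frac{1}{-36 + 77}} + 489} = \sqrt{\frac{232}{37 \cdot \frac{1}{41}} + 489} = \sqrt{\frac{232}{\frac{37}{41}} + 489} = \sqrt{232 \cdot \frac{41}{37} + 489} = \sqrt{\frac{9512}{37} + 489} = \sqrt{\frac{27605}{37}} = \frac{\sqrt{1021385}}{37}$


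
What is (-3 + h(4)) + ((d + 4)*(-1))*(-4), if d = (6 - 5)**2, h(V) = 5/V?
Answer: 73/4 ≈ 18.250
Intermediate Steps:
d = 1 (d = 1**2 = 1)
(-3 + h(4)) + ((d + 4)*(-1))*(-4) = (-3 + 5/4) + ((1 + 4)*(-1))*(-4) = (-3 + 5*(1/4)) + (5*(-1))*(-4) = (-3 + 5/4) - 5*(-4) = -7/4 + 20 = 73/4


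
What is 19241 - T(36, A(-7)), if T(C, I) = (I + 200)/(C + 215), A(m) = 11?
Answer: 4829280/251 ≈ 19240.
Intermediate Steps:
T(C, I) = (200 + I)/(215 + C)
19241 - T(36, A(-7)) = 19241 - (200 + 11)/(215 + 36) = 19241 - 211/251 = 4829280/251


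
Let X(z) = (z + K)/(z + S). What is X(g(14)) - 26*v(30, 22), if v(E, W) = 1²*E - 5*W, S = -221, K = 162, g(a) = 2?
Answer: 455356/219 ≈ 2079.3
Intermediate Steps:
v(E, W) = E - 5*W (v(E, W) = 1*E - 5*W = E - 5*W)
X(z) = (162 + z)/(-221 + z) (X(z) = (z + 162)/(z - 221) = (162 + z)/(-221 + z))
X(g(14)) - 26*v(30, 22) = (162 + 2)/(-221 + 2) - 26*(30 - 5*22) = 164/(-219) - 26*(30 - 110) = -1/219*164 - 26*(-80) = -164/219 - 1*(-2080) = -164/219 + 2080 = 455356/219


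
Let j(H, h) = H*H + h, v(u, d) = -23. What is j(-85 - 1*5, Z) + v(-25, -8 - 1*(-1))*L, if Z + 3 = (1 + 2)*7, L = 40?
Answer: 7198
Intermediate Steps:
Z = 18 (Z = -3 + (1 + 2)*7 = -3 + 3*7 = -3 + 21 = 18)
j(H, h) = h + H**2 (j(H, h) = H**2 + h = h + H**2)
j(-85 - 1*5, Z) + v(-25, -8 - 1*(-1))*L = (18 + (-85 - 1*5)**2) - 23*40 = (18 + (-85 - 5)**2) - 920 = (18 + (-90)**2) - 920 = (18 + 8100) - 920 = 8118 - 920 = 7198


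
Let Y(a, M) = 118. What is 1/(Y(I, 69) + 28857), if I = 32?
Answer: 1/28975 ≈ 3.4512e-5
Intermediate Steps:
1/(Y(I, 69) + 28857) = 1/(118 + 28857) = 1/28975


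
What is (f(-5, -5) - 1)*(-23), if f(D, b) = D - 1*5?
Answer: 253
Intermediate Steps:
f(D, b) = -5 + D (f(D, b) = D - 5 = -5 + D)
(f(-5, -5) - 1)*(-23) = ((-5 - 5) - 1)*(-23) = (-10 - 1)*(-23) = -11*(-23) = 253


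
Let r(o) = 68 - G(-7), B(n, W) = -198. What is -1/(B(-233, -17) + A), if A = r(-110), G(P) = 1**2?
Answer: 1/131 ≈ 0.0076336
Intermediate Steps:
G(P) = 1
r(o) = 67 (r(o) = 68 - 1*1 = 68 - 1 = 67)
A = 67
-1/(B(-233, -17) + A) = -1/(-198 + 67) = -1/(-131) = -1*(-1/131) = 1/131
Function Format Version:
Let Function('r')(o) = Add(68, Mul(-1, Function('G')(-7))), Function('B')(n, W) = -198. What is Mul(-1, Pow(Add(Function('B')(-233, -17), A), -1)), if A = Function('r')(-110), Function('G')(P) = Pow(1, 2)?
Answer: Rational(1, 131) ≈ 0.0076336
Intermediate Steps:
Function('G')(P) = 1
Function('r')(o) = 67 (Function('r')(o) = Add(68, Mul(-1, 1)) = Add(68, -1) = 67)
A = 67
Mul(-1, Pow(Add(Function('B')(-233, -17), A), -1)) = Mul(-1, Pow(Add(-198, 67), -1)) = Mul(-1, Pow(-131, -1)) = Mul(-1, Rational(-1, 131)) = Rational(1, 131)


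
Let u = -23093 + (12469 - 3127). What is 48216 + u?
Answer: 34465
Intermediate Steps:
u = -13751 (u = -23093 + 9342 = -13751)
48216 + u = 48216 - 13751 = 34465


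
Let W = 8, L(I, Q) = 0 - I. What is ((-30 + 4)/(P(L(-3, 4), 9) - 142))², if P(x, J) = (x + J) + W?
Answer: 169/3721 ≈ 0.045418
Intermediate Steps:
L(I, Q) = -I
P(x, J) = 8 + J + x (P(x, J) = (x + J) + 8 = (J + x) + 8 = 8 + J + x)
((-30 + 4)/(P(L(-3, 4), 9) - 142))² = ((-30 + 4)/((8 + 9 - 1*(-3)) - 142))² = (-26/((8 + 9 + 3) - 142))² = (-26/(20 - 142))² = (-26/(-122))² = (-26*(-1/122))² = (13/61)² = 169/3721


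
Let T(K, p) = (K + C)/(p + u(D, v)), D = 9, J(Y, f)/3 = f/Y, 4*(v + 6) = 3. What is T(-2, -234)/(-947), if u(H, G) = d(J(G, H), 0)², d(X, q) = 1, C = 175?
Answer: 173/220651 ≈ 0.00078404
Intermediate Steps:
v = -21/4 (v = -6 + (¼)*3 = -6 + ¾ = -21/4 ≈ -5.2500)
J(Y, f) = 3*f/Y (J(Y, f) = 3*(f/Y) = 3*f/Y)
u(H, G) = 1 (u(H, G) = 1² = 1)
T(K, p) = (175 + K)/(1 + p) (T(K, p) = (K + 175)/(p + 1) = (175 + K)/(1 + p))
T(-2, -234)/(-947) = ((175 - 2)/(1 - 234))/(-947) = (173/(-233))*(-1/947) = -1/233*173*(-1/947) = -173/233*(-1/947) = 173/220651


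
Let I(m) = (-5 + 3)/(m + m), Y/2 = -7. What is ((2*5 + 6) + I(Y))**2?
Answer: 50625/196 ≈ 258.29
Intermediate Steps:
Y = -14 (Y = 2*(-7) = -14)
I(m) = -1/m (I(m) = -2*1/(2*m) = -1/m)
((2*5 + 6) + I(Y))**2 = ((2*5 + 6) - 1/(-14))**2 = ((10 + 6) - 1*(-1/14))**2 = (16 + 1/14)**2 = (225/14)**2 = 50625/196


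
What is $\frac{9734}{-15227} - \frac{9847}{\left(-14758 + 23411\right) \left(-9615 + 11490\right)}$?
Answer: $- \frac{158078006519}{247048558125} \approx -0.63987$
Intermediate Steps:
$\frac{9734}{-15227} - \frac{9847}{\left(-14758 + 23411\right) \left(-9615 + 11490\right)} = 9734 \left(- \frac{1}{15227}\right) - \frac{9847}{8653 \cdot 1875} = - \frac{9734}{15227} - \frac{9847}{16224375} = - \frac{158078006519}{247048558125}$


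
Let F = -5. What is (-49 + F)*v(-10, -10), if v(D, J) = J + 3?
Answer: 378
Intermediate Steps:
v(D, J) = 3 + J
(-49 + F)*v(-10, -10) = (-49 - 5)*(3 - 10) = -54*(-7) = 378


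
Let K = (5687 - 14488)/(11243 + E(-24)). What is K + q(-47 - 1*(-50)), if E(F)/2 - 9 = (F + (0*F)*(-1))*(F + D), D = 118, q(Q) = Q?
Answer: 11446/6749 ≈ 1.6960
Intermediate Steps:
E(F) = 18 + 2*F*(118 + F) (E(F) = 18 + 2*((F + (0*F)*(-1))*(F + 118)) = 18 + 2*((F + 0*(-1))*(118 + F)) = 18 + 2*((F + 0)*(118 + F)) = 18 + 2*(F*(118 + F)) = 18 + 2*F*(118 + F))
K = -8801/6749 (K = (5687 - 14488)/(11243 + (18 + 2*(-24)² + 236*(-24))) = -8801/(11243 + (18 + 2*576 - 5664)) = -8801/(11243 + (18 + 1152 - 5664)) = -8801/(11243 - 4494) = -8801/6749 ≈ -1.3040)
K + q(-47 - 1*(-50)) = -8801/6749 + (-47 - 1*(-50)) = -8801/6749 + (-47 + 50) = -8801/6749 + 3 = 11446/6749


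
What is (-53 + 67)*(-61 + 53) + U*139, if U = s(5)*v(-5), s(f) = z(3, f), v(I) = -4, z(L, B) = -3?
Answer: 1556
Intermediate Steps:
s(f) = -3
U = 12 (U = -3*(-4) = 12)
(-53 + 67)*(-61 + 53) + U*139 = (-53 + 67)*(-61 + 53) + 12*139 = 14*(-8) + 1668 = -112 + 1668 = 1556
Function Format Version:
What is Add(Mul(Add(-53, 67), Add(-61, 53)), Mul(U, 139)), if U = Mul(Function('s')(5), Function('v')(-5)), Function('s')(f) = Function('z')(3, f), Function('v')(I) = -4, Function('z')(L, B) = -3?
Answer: 1556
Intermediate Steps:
Function('s')(f) = -3
U = 12 (U = Mul(-3, -4) = 12)
Add(Mul(Add(-53, 67), Add(-61, 53)), Mul(U, 139)) = Add(Mul(Add(-53, 67), Add(-61, 53)), Mul(12, 139)) = Add(Mul(14, -8), 1668) = Add(-112, 1668) = 1556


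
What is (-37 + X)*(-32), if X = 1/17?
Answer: 20096/17 ≈ 1182.1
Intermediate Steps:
X = 1/17 ≈ 0.058824
(-37 + X)*(-32) = (-37 + 1/17)*(-32) = -628/17*(-32) = 20096/17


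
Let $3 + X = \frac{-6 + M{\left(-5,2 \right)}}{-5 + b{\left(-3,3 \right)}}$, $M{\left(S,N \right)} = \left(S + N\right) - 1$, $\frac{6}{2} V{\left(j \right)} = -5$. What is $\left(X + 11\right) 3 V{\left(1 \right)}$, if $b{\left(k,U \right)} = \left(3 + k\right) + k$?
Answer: $- \frac{185}{4} \approx -46.25$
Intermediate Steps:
$V{\left(j \right)} = - \frac{5}{3}$ ($V{\left(j \right)} = \frac{1}{3} \left(-5\right) = - \frac{5}{3}$)
$b{\left(k,U \right)} = 3 + 2 k$
$M{\left(S,N \right)} = -1 + N + S$ ($M{\left(S,N \right)} = \left(N + S\right) - 1 = -1 + N + S$)
$X = - \frac{7}{4}$ ($X = -3 + \frac{-6 - 4}{-5 + \left(3 + 2 \left(-3\right)\right)} = -3 + \frac{-6 - 4}{-5 + \left(3 - 6\right)} = -3 - \frac{10}{-5 - 3} = -3 - \frac{10}{-8} = -3 - - \frac{5}{4} = -3 + \frac{5}{4} = - \frac{7}{4} \approx -1.75$)
$\left(X + 11\right) 3 V{\left(1 \right)} = \left(- \frac{7}{4} + 11\right) 3 \left(- \frac{5}{3}\right) = \frac{37}{4} \left(-5\right) = - \frac{185}{4}$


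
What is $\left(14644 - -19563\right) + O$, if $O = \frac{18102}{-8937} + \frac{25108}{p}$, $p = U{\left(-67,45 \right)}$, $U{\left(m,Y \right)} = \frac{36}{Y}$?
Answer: $\frac{195392534}{2979} \approx 65590.0$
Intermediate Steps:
$p = \frac{4}{5}$ ($p = \frac{36}{45} = 36 \cdot \frac{1}{45} = \frac{4}{5} \approx 0.8$)
$O = \frac{93489881}{2979}$ ($O = \frac{18102}{-8937} + \frac{25108}{\frac{4}{5}} = 18102 \left(- \frac{1}{8937}\right) + 25108 \cdot \frac{5}{4} = - \frac{6034}{2979} + 31385 = \frac{93489881}{2979} \approx 31383.0$)
$\left(14644 - -19563\right) + O = \left(14644 - -19563\right) + \frac{93489881}{2979} = \left(14644 + 19563\right) + \frac{93489881}{2979} = 34207 + \frac{93489881}{2979} = \frac{195392534}{2979}$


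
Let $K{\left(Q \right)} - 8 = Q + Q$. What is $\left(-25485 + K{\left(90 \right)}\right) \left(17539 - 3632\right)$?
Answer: $-351805379$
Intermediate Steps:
$K{\left(Q \right)} = 8 + 2 Q$ ($K{\left(Q \right)} = 8 + \left(Q + Q\right) = 8 + 2 Q$)
$\left(-25485 + K{\left(90 \right)}\right) \left(17539 - 3632\right) = \left(-25485 + \left(8 + 2 \cdot 90\right)\right) \left(17539 - 3632\right) = \left(-25485 + \left(8 + 180\right)\right) 13907 = \left(-25485 + 188\right) 13907 = \left(-25297\right) 13907 = -351805379$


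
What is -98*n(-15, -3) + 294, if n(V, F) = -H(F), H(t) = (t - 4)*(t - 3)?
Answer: 4410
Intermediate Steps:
H(t) = (-4 + t)*(-3 + t)
n(V, F) = -12 - F² + 7*F (n(V, F) = -(12 + F² - 7*F) = -12 - F² + 7*F)
-98*n(-15, -3) + 294 = -98*(-12 - 1*(-3)² + 7*(-3)) + 294 = -98*(-12 - 1*9 - 21) + 294 = -98*(-12 - 9 - 21) + 294 = -98*(-42) + 294 = 4116 + 294 = 4410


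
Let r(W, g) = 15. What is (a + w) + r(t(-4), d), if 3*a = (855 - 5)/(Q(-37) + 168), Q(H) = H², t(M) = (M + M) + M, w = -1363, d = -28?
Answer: -6214778/4611 ≈ -1347.8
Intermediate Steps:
t(M) = 3*M (t(M) = 2*M + M = 3*M)
a = 850/4611 (a = ((855 - 5)/((-37)² + 168))/3 = (850/(1369 + 168))/3 = (850/1537)/3 = (850*(1/1537))/3 = (⅓)*(850/1537) = 850/4611 ≈ 0.18434)
(a + w) + r(t(-4), d) = (850/4611 - 1363) + 15 = -6283943/4611 + 15 = -6214778/4611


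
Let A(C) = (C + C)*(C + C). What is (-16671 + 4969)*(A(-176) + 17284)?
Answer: -1652181976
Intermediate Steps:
A(C) = 4*C² (A(C) = (2*C)*(2*C) = 4*C²)
(-16671 + 4969)*(A(-176) + 17284) = (-16671 + 4969)*(4*(-176)² + 17284) = -11702*(4*30976 + 17284) = -11702*(123904 + 17284) = -11702*141188 = -1652181976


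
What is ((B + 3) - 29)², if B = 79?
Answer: 2809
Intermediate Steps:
((B + 3) - 29)² = ((79 + 3) - 29)² = (82 - 29)² = 53² = 2809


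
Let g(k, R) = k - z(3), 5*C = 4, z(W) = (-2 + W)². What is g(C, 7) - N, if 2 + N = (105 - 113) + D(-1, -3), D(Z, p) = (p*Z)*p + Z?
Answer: 99/5 ≈ 19.800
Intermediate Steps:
C = ⅘ (C = (⅕)*4 = ⅘ ≈ 0.80000)
D(Z, p) = Z + Z*p² (D(Z, p) = (Z*p)*p + Z = Z*p² + Z = Z + Z*p²)
g(k, R) = -1 + k (g(k, R) = k - (-2 + 3)² = k - 1*1² = k - 1*1 = k - 1 = -1 + k)
N = -20 (N = -2 + ((105 - 113) - (1 + (-3)²)) = -2 + (-8 - (1 + 9)) = -2 + (-8 - 1*10) = -2 + (-8 - 10) = -2 - 18 = -20)
g(C, 7) - N = (-1 + ⅘) - 1*(-20) = -⅕ + 20 = 99/5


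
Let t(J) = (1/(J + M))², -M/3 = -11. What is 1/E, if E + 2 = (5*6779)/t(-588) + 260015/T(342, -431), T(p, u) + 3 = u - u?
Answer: 3/31321262104 ≈ 9.5782e-11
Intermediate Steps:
T(p, u) = -3 (T(p, u) = -3 + (u - u) = -3 + 0 = -3)
M = 33 (M = -3*(-11) = 33)
t(J) = (33 + J)⁻² (t(J) = (1/(J + 33))² = (1/(33 + J))² = (33 + J)⁻²)
E = 31321262104/3 (E = -2 + ((5*6779)/((33 - 588)⁻²) + 260015/(-3)) = -2 + (33895/((-555)⁻²) + 260015*(-⅓)) = -2 + (33895/(1/308025) - 260015/3) = -2 + (33895*308025 - 260015/3) = -2 + (10440507375 - 260015/3) = -2 + 31321262110/3 = 31321262104/3 ≈ 1.0440e+10)
1/E = 1/(31321262104/3) = 3/31321262104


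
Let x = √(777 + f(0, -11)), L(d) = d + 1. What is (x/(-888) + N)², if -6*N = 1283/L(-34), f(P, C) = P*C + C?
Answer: 18028383815/429362208 - 1283*√766/87912 ≈ 41.585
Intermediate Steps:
f(P, C) = C + C*P (f(P, C) = C*P + C = C + C*P)
L(d) = 1 + d
N = 1283/198 (N = -1283/(6*(1 - 34)) = -1283/(6*(-33)) = -1283*(-1)/(6*33) = -⅙*(-1283/33) = 1283/198 ≈ 6.4798)
x = √766 (x = √(777 - 11*(1 + 0)) = √(777 - 11*1) = √(777 - 11) = √766 ≈ 27.677)
(x/(-888) + N)² = (√766/(-888) + 1283/198)² = (√766*(-1/888) + 1283/198)² = (-√766/888 + 1283/198)² = (1283/198 - √766/888)²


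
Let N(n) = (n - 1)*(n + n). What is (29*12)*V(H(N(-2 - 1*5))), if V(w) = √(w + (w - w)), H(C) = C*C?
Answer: 38976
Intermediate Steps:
N(n) = 2*n*(-1 + n) (N(n) = (-1 + n)*(2*n) = 2*n*(-1 + n))
H(C) = C²
V(w) = √w (V(w) = √(w + 0) = √w)
(29*12)*V(H(N(-2 - 1*5))) = (29*12)*√((2*(-2 - 1*5)*(-1 + (-2 - 1*5)))²) = 348*√((2*(-2 - 5)*(-1 + (-2 - 5)))²) = 348*√((2*(-7)*(-1 - 7))²) = 348*√((2*(-7)*(-8))²) = 348*√(112²) = 348*√12544 = 348*112 = 38976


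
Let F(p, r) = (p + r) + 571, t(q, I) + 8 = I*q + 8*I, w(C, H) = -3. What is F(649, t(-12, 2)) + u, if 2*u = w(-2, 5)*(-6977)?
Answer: 23339/2 ≈ 11670.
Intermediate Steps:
t(q, I) = -8 + 8*I + I*q (t(q, I) = -8 + (I*q + 8*I) = -8 + (8*I + I*q) = -8 + 8*I + I*q)
F(p, r) = 571 + p + r
u = 20931/2 (u = (-3*(-6977))/2 = (½)*20931 = 20931/2 ≈ 10466.)
F(649, t(-12, 2)) + u = (571 + 649 + (-8 + 8*2 + 2*(-12))) + 20931/2 = (571 + 649 + (-8 + 16 - 24)) + 20931/2 = (571 + 649 - 16) + 20931/2 = 1204 + 20931/2 = 23339/2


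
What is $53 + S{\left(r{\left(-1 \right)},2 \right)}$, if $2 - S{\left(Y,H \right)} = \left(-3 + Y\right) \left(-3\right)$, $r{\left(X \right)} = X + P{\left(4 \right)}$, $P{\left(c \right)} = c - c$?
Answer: $43$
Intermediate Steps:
$P{\left(c \right)} = 0$
$r{\left(X \right)} = X$ ($r{\left(X \right)} = X + 0 = X$)
$S{\left(Y,H \right)} = -7 + 3 Y$ ($S{\left(Y,H \right)} = 2 - \left(-3 + Y\right) \left(-3\right) = 2 - \left(9 - 3 Y\right) = 2 + \left(-9 + 3 Y\right) = -7 + 3 Y$)
$53 + S{\left(r{\left(-1 \right)},2 \right)} = 53 + \left(-7 + 3 \left(-1\right)\right) = 53 - 10 = 43$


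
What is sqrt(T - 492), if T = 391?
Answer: I*sqrt(101) ≈ 10.05*I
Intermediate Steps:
sqrt(T - 492) = sqrt(391 - 492) = sqrt(-101) = I*sqrt(101)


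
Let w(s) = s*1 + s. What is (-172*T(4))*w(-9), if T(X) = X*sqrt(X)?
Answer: 24768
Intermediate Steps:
T(X) = X**(3/2)
w(s) = 2*s (w(s) = s + s = 2*s)
(-172*T(4))*w(-9) = (-172*4**(3/2))*(2*(-9)) = -172*8*(-18) = -1376*(-18) = 24768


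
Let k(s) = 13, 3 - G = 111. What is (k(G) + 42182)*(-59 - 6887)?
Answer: -293086470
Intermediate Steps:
G = -108 (G = 3 - 1*111 = 3 - 111 = -108)
(k(G) + 42182)*(-59 - 6887) = (13 + 42182)*(-59 - 6887) = 42195*(-6946) = -293086470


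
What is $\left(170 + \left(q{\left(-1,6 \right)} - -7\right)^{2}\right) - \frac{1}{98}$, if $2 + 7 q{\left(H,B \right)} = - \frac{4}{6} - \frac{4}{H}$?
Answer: $\frac{195533}{882} \approx 221.69$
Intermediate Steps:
$q{\left(H,B \right)} = - \frac{8}{21} - \frac{4}{7 H}$ ($q{\left(H,B \right)} = - \frac{2}{7} + \frac{- \frac{4}{6} - \frac{4}{H}}{7} = - \frac{2}{7} + \frac{\left(-4\right) \frac{1}{6} - \frac{4}{H}}{7} = - \frac{2}{7} + \frac{- \frac{2}{3} - \frac{4}{H}}{7} = - \frac{2}{7} - \left(\frac{2}{21} + \frac{4}{7 H}\right) = - \frac{8}{21} - \frac{4}{7 H}$)
$\left(170 + \left(q{\left(-1,6 \right)} - -7\right)^{2}\right) - \frac{1}{98} = \left(170 + \left(\frac{4 \left(-3 - -2\right)}{21 \left(-1\right)} - -7\right)^{2}\right) - \frac{1}{98} = \left(170 + \left(\frac{4}{21} \left(-1\right) \left(-3 + 2\right) + 7\right)^{2}\right) - \frac{1}{98} = \left(170 + \left(\frac{4}{21} \left(-1\right) \left(-1\right) + 7\right)^{2}\right) - \frac{1}{98} = \left(170 + \left(\frac{4}{21} + 7\right)^{2}\right) - \frac{1}{98} = \left(170 + \left(\frac{151}{21}\right)^{2}\right) - \frac{1}{98} = \left(170 + \frac{22801}{441}\right) - \frac{1}{98} = \frac{97771}{441} - \frac{1}{98} = \frac{195533}{882}$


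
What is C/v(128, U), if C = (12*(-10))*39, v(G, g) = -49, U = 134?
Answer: 4680/49 ≈ 95.510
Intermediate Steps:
C = -4680 (C = -120*39 = -4680)
C/v(128, U) = -4680/(-49) = -4680*(-1/49) = 4680/49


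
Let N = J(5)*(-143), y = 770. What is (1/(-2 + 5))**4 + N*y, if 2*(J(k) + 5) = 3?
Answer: 31216186/81 ≈ 3.8539e+5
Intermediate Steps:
J(k) = -7/2 (J(k) = -5 + (1/2)*3 = -5 + 3/2 = -7/2)
N = 1001/2 (N = -7/2*(-143) = 1001/2 ≈ 500.50)
(1/(-2 + 5))**4 + N*y = (1/(-2 + 5))**4 + (1001/2)*770 = (1/3)**4 + 385385 = 1/81 + 385385 = 31216186/81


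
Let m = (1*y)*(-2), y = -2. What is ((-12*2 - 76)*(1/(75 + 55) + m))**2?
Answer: 27144100/169 ≈ 1.6062e+5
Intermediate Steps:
m = 4 (m = (1*(-2))*(-2) = -2*(-2) = 4)
((-12*2 - 76)*(1/(75 + 55) + m))**2 = ((-12*2 - 76)*(1/(75 + 55) + 4))**2 = ((-24 - 76)*(1/130 + 4))**2 = (-100*(1/130 + 4))**2 = (-100*521/130)**2 = (-5210/13)**2 = 27144100/169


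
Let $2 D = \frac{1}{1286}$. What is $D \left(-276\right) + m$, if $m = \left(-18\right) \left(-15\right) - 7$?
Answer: $\frac{169040}{643} \approx 262.89$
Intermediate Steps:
$D = \frac{1}{2572}$ ($D = \frac{1}{2 \cdot 1286} = \frac{1}{2} \cdot \frac{1}{1286} = \frac{1}{2572} \approx 0.0003888$)
$m = 263$ ($m = 270 - 7 = 263$)
$D \left(-276\right) + m = \frac{1}{2572} \left(-276\right) + 263 = - \frac{69}{643} + 263 = \frac{169040}{643}$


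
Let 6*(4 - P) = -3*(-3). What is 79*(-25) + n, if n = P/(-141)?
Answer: -556955/282 ≈ -1975.0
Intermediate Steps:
P = 5/2 (P = 4 - (-1)*(-3)/2 = 4 - 1/6*9 = 4 - 3/2 = 5/2 ≈ 2.5000)
n = -5/282 (n = (5/2)/(-141) = (5/2)*(-1/141) = -5/282 ≈ -0.017731)
79*(-25) + n = 79*(-25) - 5/282 = -1975 - 5/282 = -556955/282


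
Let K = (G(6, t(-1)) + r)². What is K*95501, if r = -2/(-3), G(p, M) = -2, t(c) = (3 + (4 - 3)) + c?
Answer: 1528016/9 ≈ 1.6978e+5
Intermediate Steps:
t(c) = 4 + c (t(c) = (3 + 1) + c = 4 + c)
r = ⅔ (r = -2*(-⅓) = ⅔ ≈ 0.66667)
K = 16/9 (K = (-2 + ⅔)² = (-4/3)² = 16/9 ≈ 1.7778)
K*95501 = (16/9)*95501 = 1528016/9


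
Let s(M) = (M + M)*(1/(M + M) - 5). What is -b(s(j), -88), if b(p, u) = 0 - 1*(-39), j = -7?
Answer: -39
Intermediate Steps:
s(M) = 2*M*(-5 + 1/(2*M)) (s(M) = (2*M)*(1/(2*M) - 5) = (2*M)*(-5 + 1/(2*M)) = 2*M*(-5 + 1/(2*M)))
b(p, u) = 39 (b(p, u) = 0 + 39 = 39)
-b(s(j), -88) = -1*39 = -39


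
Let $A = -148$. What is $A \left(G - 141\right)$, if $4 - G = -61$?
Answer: $11248$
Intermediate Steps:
$G = 65$ ($G = 4 - -61 = 4 + 61 = 65$)
$A \left(G - 141\right) = - 148 \left(65 - 141\right) = \left(-148\right) \left(-76\right) = 11248$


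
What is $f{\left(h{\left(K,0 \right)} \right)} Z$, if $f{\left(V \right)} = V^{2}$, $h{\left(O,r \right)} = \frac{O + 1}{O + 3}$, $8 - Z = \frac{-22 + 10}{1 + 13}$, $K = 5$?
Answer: $\frac{279}{56} \approx 4.9821$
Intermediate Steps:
$Z = \frac{62}{7}$ ($Z = 8 - \frac{-22 + 10}{1 + 13} = 8 - - \frac{12}{14} = 8 - \left(-12\right) \frac{1}{14} = 8 - - \frac{6}{7} = 8 + \frac{6}{7} = \frac{62}{7} \approx 8.8571$)
$h{\left(O,r \right)} = \frac{1 + O}{3 + O}$
$f{\left(h{\left(K,0 \right)} \right)} Z = \left(\frac{1 + 5}{3 + 5}\right)^{2} \cdot \frac{62}{7} = \left(\frac{1}{8} \cdot 6\right)^{2} \cdot \frac{62}{7} = \left(\frac{3}{4}\right)^{2} \cdot \frac{62}{7} = \frac{9}{16} \cdot \frac{62}{7} = \frac{279}{56}$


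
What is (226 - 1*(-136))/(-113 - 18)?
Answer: -362/131 ≈ -2.7634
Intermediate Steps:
(226 - 1*(-136))/(-113 - 18) = (226 + 136)/(-131) = 362*(-1/131) = -362/131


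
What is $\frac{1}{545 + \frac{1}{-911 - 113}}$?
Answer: $\frac{1024}{558079} \approx 0.0018349$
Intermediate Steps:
$\frac{1}{545 + \frac{1}{-911 - 113}} = \frac{1}{545 + \frac{1}{-1024}} = \frac{1}{545 - \frac{1}{1024}} = \frac{1}{\frac{558079}{1024}} = \frac{1024}{558079}$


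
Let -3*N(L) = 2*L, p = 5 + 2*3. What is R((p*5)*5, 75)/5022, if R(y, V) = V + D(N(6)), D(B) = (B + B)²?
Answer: 139/5022 ≈ 0.027678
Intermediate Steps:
p = 11 (p = 5 + 6 = 11)
N(L) = -2*L/3
D(B) = 4*B² (D(B) = (2*B)² = 4*B²)
R(y, V) = 64 + V (R(y, V) = V + 4*(-⅔*6)² = V + 4*(-4)² = V + 4*16 = V + 64 = 64 + V)
R((p*5)*5, 75)/5022 = (64 + 75)/5022 = 139*(1/5022) = 139/5022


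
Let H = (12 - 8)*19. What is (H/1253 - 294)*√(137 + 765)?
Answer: -368306*√902/1253 ≈ -8828.0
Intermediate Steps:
H = 76 (H = 4*19 = 76)
(H/1253 - 294)*√(137 + 765) = (76/1253 - 294)*√(137 + 765) = (76*(1/1253) - 294)*√902 = (76/1253 - 294)*√902 = -368306*√902/1253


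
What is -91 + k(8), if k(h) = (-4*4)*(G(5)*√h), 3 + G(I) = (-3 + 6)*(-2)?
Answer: -91 + 288*√2 ≈ 316.29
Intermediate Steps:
G(I) = -9 (G(I) = -3 + (-3 + 6)*(-2) = -3 + 3*(-2) = -3 - 6 = -9)
k(h) = 144*√h (k(h) = (-4*4)*(-9*√h) = -(-144)*√h = 144*√h)
-91 + k(8) = -91 + 144*√8 = -91 + 144*(2*√2) = -91 + 288*√2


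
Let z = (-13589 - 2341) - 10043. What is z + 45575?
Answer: 19602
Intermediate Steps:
z = -25973 (z = -15930 - 10043 = -25973)
z + 45575 = -25973 + 45575 = 19602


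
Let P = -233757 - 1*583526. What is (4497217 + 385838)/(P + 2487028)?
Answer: 976611/333949 ≈ 2.9244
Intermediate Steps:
P = -817283 (P = -233757 - 583526 = -817283)
(4497217 + 385838)/(P + 2487028) = (4497217 + 385838)/(-817283 + 2487028) = 4883055/1669745 = 4883055*(1/1669745) = 976611/333949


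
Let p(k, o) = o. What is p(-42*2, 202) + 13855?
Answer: 14057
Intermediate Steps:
p(-42*2, 202) + 13855 = 202 + 13855 = 14057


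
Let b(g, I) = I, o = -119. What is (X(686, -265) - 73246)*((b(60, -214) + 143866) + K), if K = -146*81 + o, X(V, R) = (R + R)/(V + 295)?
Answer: -9463787519192/981 ≈ -9.6471e+9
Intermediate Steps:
X(V, R) = 2*R/(295 + V) (X(V, R) = (2*R)/(295 + V) = 2*R/(295 + V))
K = -11945 (K = -146*81 - 119 = -11826 - 119 = -11945)
(X(686, -265) - 73246)*((b(60, -214) + 143866) + K) = (2*(-265)/(295 + 686) - 73246)*((-214 + 143866) - 11945) = (2*(-265)/981 - 73246)*(143652 - 11945) = (2*(-265)*(1/981) - 73246)*131707 = (-530/981 - 73246)*131707 = -71854856/981*131707 = -9463787519192/981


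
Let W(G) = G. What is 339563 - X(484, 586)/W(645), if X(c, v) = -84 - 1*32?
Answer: 219018251/645 ≈ 3.3956e+5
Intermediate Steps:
X(c, v) = -116 (X(c, v) = -84 - 32 = -116)
339563 - X(484, 586)/W(645) = 339563 - (-116)/645 = 339563 - 1*(-116/645) = 339563 + 116/645 = 219018251/645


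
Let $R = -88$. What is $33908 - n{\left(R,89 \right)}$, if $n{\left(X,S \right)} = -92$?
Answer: $34000$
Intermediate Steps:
$33908 - n{\left(R,89 \right)} = 33908 - -92 = 33908 + 92 = 34000$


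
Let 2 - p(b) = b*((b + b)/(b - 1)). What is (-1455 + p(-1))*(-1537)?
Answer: 2231724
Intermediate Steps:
p(b) = 2 - 2*b²/(-1 + b) (p(b) = 2 - b*(b + b)/(b - 1) = 2 - b*(2*b)/(-1 + b) = 2 - b*2*b/(-1 + b) = 2 - 2*b²/(-1 + b))
(-1455 + p(-1))*(-1537) = (-1455 + 2*(-1 - 1 - 1*(-1)²)/(-1 - 1))*(-1537) = (-1455 + 2*(-1 - 1 - 1*1)/(-2))*(-1537) = (-1455 + 2*(-½)*(-1 - 1 - 1))*(-1537) = (-1455 + 2*(-½)*(-3))*(-1537) = (-1455 + 3)*(-1537) = -1452*(-1537) = 2231724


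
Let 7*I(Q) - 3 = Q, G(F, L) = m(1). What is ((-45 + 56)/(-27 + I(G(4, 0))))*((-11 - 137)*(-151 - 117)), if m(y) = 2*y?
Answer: -381766/23 ≈ -16599.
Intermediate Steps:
G(F, L) = 2 (G(F, L) = 2*1 = 2)
I(Q) = 3/7 + Q/7
((-45 + 56)/(-27 + I(G(4, 0))))*((-11 - 137)*(-151 - 117)) = ((-45 + 56)/(-27 + (3/7 + (⅐)*2)))*((-11 - 137)*(-151 - 117)) = (11/(-27 + (3/7 + 2/7)))*(-148*(-268)) = (11/(-27 + 5/7))*39664 = (11/(-184/7))*39664 = (11*(-7/184))*39664 = -77/184*39664 = -381766/23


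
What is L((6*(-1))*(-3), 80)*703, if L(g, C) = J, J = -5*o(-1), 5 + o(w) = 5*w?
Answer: 35150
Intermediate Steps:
o(w) = -5 + 5*w
J = 50 (J = -5*(-5 + 5*(-1)) = -5*(-5 - 5) = -5*(-10) = 50)
L(g, C) = 50
L((6*(-1))*(-3), 80)*703 = 50*703 = 35150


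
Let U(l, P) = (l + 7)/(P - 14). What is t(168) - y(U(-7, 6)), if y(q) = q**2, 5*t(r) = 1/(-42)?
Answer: -1/210 ≈ -0.0047619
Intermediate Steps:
t(r) = -1/210 (t(r) = (1/5)/(-42) = (1/5)*(-1/42) = -1/210)
U(l, P) = (7 + l)/(-14 + P)
t(168) - y(U(-7, 6)) = -1/210 - ((7 - 7)/(-14 + 6))**2 = -1/210 - (0/(-8))**2 = -1/210 - (-1/8*0)**2 = -1/210 - 1*0**2 = -1/210 - 1*0 = -1/210 + 0 = -1/210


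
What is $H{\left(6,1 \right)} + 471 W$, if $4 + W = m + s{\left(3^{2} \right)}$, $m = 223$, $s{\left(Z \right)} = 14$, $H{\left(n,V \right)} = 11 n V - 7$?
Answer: $109802$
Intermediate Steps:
$H{\left(n,V \right)} = -7 + 11 V n$ ($H{\left(n,V \right)} = 11 V n - 7 = -7 + 11 V n$)
$W = 233$ ($W = -4 + \left(223 + 14\right) = -4 + 237 = 233$)
$H{\left(6,1 \right)} + 471 W = \left(-7 + 11 \cdot 1 \cdot 6\right) + 471 \cdot 233 = \left(-7 + 66\right) + 109743 = 59 + 109743 = 109802$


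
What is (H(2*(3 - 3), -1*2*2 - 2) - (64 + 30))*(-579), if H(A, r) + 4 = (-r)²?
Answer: 35898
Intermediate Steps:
H(A, r) = -4 + r² (H(A, r) = -4 + (-r)² = -4 + r²)
(H(2*(3 - 3), -1*2*2 - 2) - (64 + 30))*(-579) = ((-4 + (-1*2*2 - 2)²) - (64 + 30))*(-579) = ((-4 + (-2*2 - 2)²) - 1*94)*(-579) = ((-4 + (-4 - 2)²) - 94)*(-579) = ((-4 + (-6)²) - 94)*(-579) = ((-4 + 36) - 94)*(-579) = (32 - 94)*(-579) = -62*(-579) = 35898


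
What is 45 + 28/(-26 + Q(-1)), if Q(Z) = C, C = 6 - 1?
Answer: 131/3 ≈ 43.667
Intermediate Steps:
C = 5
Q(Z) = 5
45 + 28/(-26 + Q(-1)) = 45 + 28/(-26 + 5) = 45 + 28/(-21) = 45 + 28*(-1/21) = 45 - 4/3 = 131/3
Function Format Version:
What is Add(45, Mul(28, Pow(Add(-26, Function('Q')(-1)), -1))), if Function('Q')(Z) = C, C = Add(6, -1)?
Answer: Rational(131, 3) ≈ 43.667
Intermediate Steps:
C = 5
Function('Q')(Z) = 5
Add(45, Mul(28, Pow(Add(-26, Function('Q')(-1)), -1))) = Add(45, Mul(28, Pow(Add(-26, 5), -1))) = Add(45, Mul(28, Pow(-21, -1))) = Add(45, Mul(28, Rational(-1, 21))) = Add(45, Rational(-4, 3)) = Rational(131, 3)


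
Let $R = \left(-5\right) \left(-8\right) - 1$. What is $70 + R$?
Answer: $109$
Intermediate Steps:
$R = 39$ ($R = 40 - 1 = 39$)
$70 + R = 70 + 39 = 109$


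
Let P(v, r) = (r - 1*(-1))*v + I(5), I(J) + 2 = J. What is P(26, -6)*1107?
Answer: -140589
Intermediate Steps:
I(J) = -2 + J
P(v, r) = 3 + v*(1 + r) (P(v, r) = (r - 1*(-1))*v + (-2 + 5) = (r + 1)*v + 3 = (1 + r)*v + 3 = v*(1 + r) + 3 = 3 + v*(1 + r))
P(26, -6)*1107 = (3 + 26 - 6*26)*1107 = (3 + 26 - 156)*1107 = -127*1107 = -140589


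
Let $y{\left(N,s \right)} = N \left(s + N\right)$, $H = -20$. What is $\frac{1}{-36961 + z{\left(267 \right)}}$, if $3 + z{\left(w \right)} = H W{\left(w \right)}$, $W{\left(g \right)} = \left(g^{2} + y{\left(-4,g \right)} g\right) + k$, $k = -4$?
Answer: $\frac{1}{4155016} \approx 2.4067 \cdot 10^{-7}$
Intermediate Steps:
$y{\left(N,s \right)} = N \left(N + s\right)$
$W{\left(g \right)} = -4 + g^{2} + g \left(16 - 4 g\right)$ ($W{\left(g \right)} = \left(g^{2} + - 4 \left(-4 + g\right) g\right) - 4 = \left(g^{2} + \left(16 - 4 g\right) g\right) - 4 = \left(g^{2} + g \left(16 - 4 g\right)\right) - 4 = -4 + g^{2} + g \left(16 - 4 g\right)$)
$z{\left(w \right)} = 77 - 320 w + 60 w^{2}$ ($z{\left(w \right)} = -3 - 20 \left(-4 - 3 w^{2} + 16 w\right) = -3 + \left(80 - 320 w + 60 w^{2}\right) = 77 - 320 w + 60 w^{2}$)
$\frac{1}{-36961 + z{\left(267 \right)}} = \frac{1}{-36961 + \left(77 - 85440 + 60 \cdot 267^{2}\right)} = \frac{1}{-36961 + \left(77 - 85440 + 60 \cdot 71289\right)} = \frac{1}{-36961 + \left(77 - 85440 + 4277340\right)} = \frac{1}{-36961 + 4191977} = \frac{1}{4155016}$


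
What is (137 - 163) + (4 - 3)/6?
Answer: -155/6 ≈ -25.833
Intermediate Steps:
(137 - 163) + (4 - 3)/6 = -26 + (⅙)*1 = -26 + ⅙ = -155/6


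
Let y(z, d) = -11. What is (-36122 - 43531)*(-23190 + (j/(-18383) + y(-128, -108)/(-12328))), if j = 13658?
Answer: 418625612644902663/226625624 ≈ 1.8472e+9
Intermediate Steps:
(-36122 - 43531)*(-23190 + (j/(-18383) + y(-128, -108)/(-12328))) = (-36122 - 43531)*(-23190 + (13658/(-18383) - 11/(-12328))) = -79653*(-23190 + (13658*(-1/18383) - 11*(-1/12328))) = -79653*(-23190 + (-13658/18383 + 11/12328)) = -79653*(-23190 - 168173611/226625624) = -79653*(-5255616394171/226625624) = 418625612644902663/226625624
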